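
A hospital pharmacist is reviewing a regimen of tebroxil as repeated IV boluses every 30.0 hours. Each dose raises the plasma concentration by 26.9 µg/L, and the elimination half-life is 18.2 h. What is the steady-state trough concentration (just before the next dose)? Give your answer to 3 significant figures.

12.6 µg/L

k = ln 2 / 18.2 = 0.03809 h⁻¹
Fraction remaining after one interval: e^(−kτ) = e^(−0.03809 × 30.0) = 0.3190
R = 1 / (1 − 0.3190) = 1.468
Css,max = 26.9 × 1.468 = 39.50 µg/L
Css,min = Css,max × e^(−kτ) = 39.50 × 0.3190 ≈ 12.6 µg/L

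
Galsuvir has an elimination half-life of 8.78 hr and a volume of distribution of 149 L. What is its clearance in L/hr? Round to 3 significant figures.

11.8 L/hr

k = ln 2 / t½ = ln 2 / 8.78 = 0.07895 hr⁻¹
CL = k · V = 0.07895 × 149 ≈ 11.8 L/hr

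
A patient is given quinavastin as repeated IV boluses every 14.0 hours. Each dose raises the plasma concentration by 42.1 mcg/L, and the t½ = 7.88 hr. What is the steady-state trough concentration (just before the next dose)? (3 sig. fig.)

17.4 mcg/L

k = ln 2 / 7.88 = 0.08796 hr⁻¹
Fraction remaining after one interval: e^(−kτ) = e^(−0.08796 × 14.0) = 0.2919
R = 1 / (1 − 0.2919) = 1.412
Css,max = 42.1 × 1.412 = 59.45 mcg/L
Css,min = Css,max × e^(−kτ) = 59.45 × 0.2919 ≈ 17.4 mcg/L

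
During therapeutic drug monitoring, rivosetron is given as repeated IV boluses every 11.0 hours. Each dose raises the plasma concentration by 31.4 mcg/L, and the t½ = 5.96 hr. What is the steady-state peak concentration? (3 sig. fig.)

k = ln 2 / 5.96 = 0.1163 hr⁻¹
Fraction remaining after one interval: e^(−kτ) = e^(−0.1163 × 11.0) = 0.2782
R = 1 / (1 − 0.2782) = 1.385
Css,max = 31.4 × 1.385 ≈ 43.5 mcg/L

43.5 mcg/L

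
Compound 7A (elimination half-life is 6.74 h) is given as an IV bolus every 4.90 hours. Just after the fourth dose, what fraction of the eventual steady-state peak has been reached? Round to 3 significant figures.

0.867

k = ln 2 / 6.74 = 0.1028 h⁻¹
f_n = 1 − e^(−nkτ) = 1 − e^(−4 × 0.1028 × 4.90) = 1 − e^(−2.016) = 1 − 0.1332 ≈ 0.867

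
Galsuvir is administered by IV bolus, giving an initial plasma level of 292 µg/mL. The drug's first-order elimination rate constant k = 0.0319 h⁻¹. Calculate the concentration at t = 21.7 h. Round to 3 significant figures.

146 µg/mL

C(t) = C₀ e^(−kt) = 292 × e^(−0.03190 × 21.7) = 292 × e^(−0.6922) = 292 × 0.5005 ≈ 146 µg/mL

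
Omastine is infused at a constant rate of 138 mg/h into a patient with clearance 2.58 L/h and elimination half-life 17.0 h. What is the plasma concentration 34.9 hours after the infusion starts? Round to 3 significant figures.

Css = rate / CL = 138 / 2.58 = 53.49 mg/L
k = ln 2 / 17.0 = 0.04077 h⁻¹
C(t) = Css (1 − e^(−kt)) = 53.49 × (1 − e^(−1.423)) = 53.49 × 0.7590 ≈ 40.6 mg/L

40.6 mg/L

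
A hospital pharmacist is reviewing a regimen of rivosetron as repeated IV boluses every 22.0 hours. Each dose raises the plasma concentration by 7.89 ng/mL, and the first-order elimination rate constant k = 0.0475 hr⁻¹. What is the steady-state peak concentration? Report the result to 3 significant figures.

Fraction remaining after one interval: e^(−kτ) = e^(−0.04750 × 22.0) = 0.3517
R = 1 / (1 − 0.3517) = 1.542
Css,max = 7.89 × 1.542 ≈ 12.2 ng/mL

12.2 ng/mL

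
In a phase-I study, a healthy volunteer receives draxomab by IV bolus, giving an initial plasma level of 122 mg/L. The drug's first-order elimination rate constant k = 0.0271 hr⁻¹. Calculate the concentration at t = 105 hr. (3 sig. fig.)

C(t) = C₀ e^(−kt) = 122 × e^(−0.02710 × 105) = 122 × e^(−2.845) = 122 × 0.05811 ≈ 7.09 mg/L

7.09 mg/L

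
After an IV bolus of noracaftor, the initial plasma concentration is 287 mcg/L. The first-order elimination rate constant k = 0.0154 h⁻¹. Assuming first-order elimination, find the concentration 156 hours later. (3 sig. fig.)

C(t) = C₀ e^(−kt) = 287 × e^(−0.01540 × 156) = 287 × e^(−2.402) = 287 × 0.09050 ≈ 26.0 mcg/L

26.0 mcg/L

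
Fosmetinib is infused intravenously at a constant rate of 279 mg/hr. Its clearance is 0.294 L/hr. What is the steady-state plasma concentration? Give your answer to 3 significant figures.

Css = infusion rate / CL = 279 / 0.294 ≈ 949 µg/mL

949 µg/mL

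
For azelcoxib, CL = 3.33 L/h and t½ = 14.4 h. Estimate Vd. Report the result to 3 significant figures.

69.2 L

k = ln 2 / t½ = ln 2 / 14.4 = 0.04814 h⁻¹
V = CL / k = 3.33 / 0.04814 ≈ 69.2 L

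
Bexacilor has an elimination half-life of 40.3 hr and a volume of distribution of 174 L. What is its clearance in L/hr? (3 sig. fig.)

k = ln 2 / t½ = ln 2 / 40.3 = 0.01720 hr⁻¹
CL = k · V = 0.01720 × 174 ≈ 2.99 L/hr

2.99 L/hr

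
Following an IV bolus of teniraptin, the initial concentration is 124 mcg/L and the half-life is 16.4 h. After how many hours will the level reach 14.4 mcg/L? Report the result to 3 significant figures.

k = ln 2 / 16.4 = 0.04227 h⁻¹
C(t) = C₀ e^(−kt)  ⇒  t = ln(C₀/C) / k
t = ln(124/14.4) / 0.04227 = 2.153 / 0.04227 ≈ 50.9 hours

50.9 hours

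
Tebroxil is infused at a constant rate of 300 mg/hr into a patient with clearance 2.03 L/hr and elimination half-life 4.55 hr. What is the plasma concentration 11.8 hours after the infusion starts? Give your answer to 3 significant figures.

Css = rate / CL = 300 / 2.03 = 147.8 µg/mL
k = ln 2 / 4.55 = 0.1523 hr⁻¹
C(t) = Css (1 − e^(−kt)) = 147.8 × (1 − e^(−1.798)) = 147.8 × 0.8343 ≈ 123 µg/mL

123 µg/mL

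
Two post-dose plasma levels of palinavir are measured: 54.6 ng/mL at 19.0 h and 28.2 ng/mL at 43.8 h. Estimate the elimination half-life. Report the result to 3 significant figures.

26.0 hours

k = ln(C₁/C₂) / (t₂ − t₁) = ln(54.6/28.2) / (43.8 − 19.0)
  = 0.6607 / 24.80 = 0.02664 h⁻¹
t½ = ln 2 / k = ln 2 / 0.02664 ≈ 26.0 hours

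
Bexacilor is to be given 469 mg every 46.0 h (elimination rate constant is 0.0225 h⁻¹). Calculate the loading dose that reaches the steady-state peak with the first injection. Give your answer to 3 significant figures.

727 mg

Accumulation ratio R = 1 / (1 − e^(−kτ)) = 1 / (1 − e^(−0.02250×46.0)) = 1 / (1 − 0.3552) = 1.551
Loading dose = maintenance dose × R = 469 × 1.551 ≈ 727 mg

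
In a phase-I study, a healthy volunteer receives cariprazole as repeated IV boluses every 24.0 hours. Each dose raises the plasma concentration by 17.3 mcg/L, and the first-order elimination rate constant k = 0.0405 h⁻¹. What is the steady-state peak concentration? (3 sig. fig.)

Fraction remaining after one interval: e^(−kτ) = e^(−0.04050 × 24.0) = 0.3783
R = 1 / (1 − 0.3783) = 1.609
Css,max = 17.3 × 1.609 ≈ 27.8 mcg/L

27.8 mcg/L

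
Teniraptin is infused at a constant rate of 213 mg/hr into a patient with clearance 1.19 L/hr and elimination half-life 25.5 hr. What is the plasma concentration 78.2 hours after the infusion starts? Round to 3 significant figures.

158 mg/L

Css = rate / CL = 213 / 1.19 = 179.0 mg/L
k = ln 2 / 25.5 = 0.02718 hr⁻¹
C(t) = Css (1 − e^(−kt)) = 179.0 × (1 − e^(−2.126)) = 179.0 × 0.8806 ≈ 158 mg/L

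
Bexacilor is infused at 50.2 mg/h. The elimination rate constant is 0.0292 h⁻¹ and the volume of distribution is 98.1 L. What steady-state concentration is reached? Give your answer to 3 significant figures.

17.5 mg/L

CL = k · V = 0.0292 × 98.1 = 2.865 L/h
Css = rate / CL = 50.2 / 2.865 ≈ 17.5 mg/L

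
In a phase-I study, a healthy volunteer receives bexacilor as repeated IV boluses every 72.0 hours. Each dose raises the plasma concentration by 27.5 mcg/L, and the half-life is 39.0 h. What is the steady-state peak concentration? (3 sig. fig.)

k = ln 2 / 39.0 = 0.01777 h⁻¹
Fraction remaining after one interval: e^(−kτ) = e^(−0.01777 × 72.0) = 0.2781
R = 1 / (1 − 0.2781) = 1.385
Css,max = 27.5 × 1.385 ≈ 38.1 mcg/L

38.1 mcg/L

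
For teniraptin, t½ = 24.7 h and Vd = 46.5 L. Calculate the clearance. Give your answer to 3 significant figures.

k = ln 2 / t½ = ln 2 / 24.7 = 0.02806 h⁻¹
CL = k · V = 0.02806 × 46.5 ≈ 1.30 L/h

1.30 L/h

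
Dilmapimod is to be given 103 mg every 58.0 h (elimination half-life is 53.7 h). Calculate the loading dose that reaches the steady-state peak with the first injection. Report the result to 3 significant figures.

195 mg

k = ln 2 / 53.7 = 0.01291 h⁻¹
Accumulation ratio R = 1 / (1 − e^(−kτ)) = 1 / (1 − e^(−0.01291×58.0)) = 1 / (1 − 0.4730) = 1.898
Loading dose = maintenance dose × R = 103 × 1.898 ≈ 195 mg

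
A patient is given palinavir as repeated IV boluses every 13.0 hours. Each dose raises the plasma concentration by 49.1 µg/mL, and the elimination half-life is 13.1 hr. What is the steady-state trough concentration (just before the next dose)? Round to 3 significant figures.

k = ln 2 / 13.1 = 0.05291 hr⁻¹
Fraction remaining after one interval: e^(−kτ) = e^(−0.05291 × 13.0) = 0.5027
R = 1 / (1 − 0.5027) = 2.011
Css,max = 49.1 × 2.011 = 98.72 µg/mL
Css,min = Css,max × e^(−kτ) = 98.72 × 0.5027 ≈ 49.6 µg/mL

49.6 µg/mL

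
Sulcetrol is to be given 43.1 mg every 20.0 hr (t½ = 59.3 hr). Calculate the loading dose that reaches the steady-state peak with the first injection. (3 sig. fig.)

k = ln 2 / 59.3 = 0.01169 hr⁻¹
Accumulation ratio R = 1 / (1 − e^(−kτ)) = 1 / (1 − e^(−0.01169×20.0)) = 1 / (1 − 0.7915) = 4.797
Loading dose = maintenance dose × R = 43.1 × 4.797 ≈ 207 mg

207 mg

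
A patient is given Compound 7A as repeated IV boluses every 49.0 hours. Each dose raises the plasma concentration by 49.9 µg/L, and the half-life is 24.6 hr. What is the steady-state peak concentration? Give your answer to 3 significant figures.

k = ln 2 / 24.6 = 0.02818 hr⁻¹
Fraction remaining after one interval: e^(−kτ) = e^(−0.02818 × 49.0) = 0.2514
R = 1 / (1 − 0.2514) = 1.336
Css,max = 49.9 × 1.336 ≈ 66.7 µg/L

66.7 µg/L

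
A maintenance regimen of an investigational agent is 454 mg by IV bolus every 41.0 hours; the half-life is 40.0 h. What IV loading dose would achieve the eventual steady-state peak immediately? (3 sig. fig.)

k = ln 2 / 40.0 = 0.01733 h⁻¹
Accumulation ratio R = 1 / (1 − e^(−kτ)) = 1 / (1 − e^(−0.01733×41.0)) = 1 / (1 − 0.4914) = 1.966
Loading dose = maintenance dose × R = 454 × 1.966 ≈ 893 mg

893 mg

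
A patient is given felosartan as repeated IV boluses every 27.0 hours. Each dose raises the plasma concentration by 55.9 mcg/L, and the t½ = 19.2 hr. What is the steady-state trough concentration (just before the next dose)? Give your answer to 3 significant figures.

33.9 mcg/L

k = ln 2 / 19.2 = 0.03610 hr⁻¹
Fraction remaining after one interval: e^(−kτ) = e^(−0.03610 × 27.0) = 0.3773
R = 1 / (1 − 0.3773) = 1.606
Css,max = 55.9 × 1.606 = 89.77 mcg/L
Css,min = Css,max × e^(−kτ) = 89.77 × 0.3773 ≈ 33.9 mcg/L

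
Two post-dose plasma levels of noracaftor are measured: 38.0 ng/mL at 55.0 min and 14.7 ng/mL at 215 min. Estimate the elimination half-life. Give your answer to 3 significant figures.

k = ln(C₁/C₂) / (t₂ − t₁) = ln(38.0/14.7) / (215 − 55.0)
  = 0.9497 / 160.0 = 0.005936 min⁻¹
t½ = ln 2 / k = ln 2 / 0.005936 ≈ 117 minutes

117 minutes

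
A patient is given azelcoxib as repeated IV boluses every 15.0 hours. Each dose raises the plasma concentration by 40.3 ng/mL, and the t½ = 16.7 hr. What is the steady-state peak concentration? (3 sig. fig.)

87.0 ng/mL

k = ln 2 / 16.7 = 0.04151 hr⁻¹
Fraction remaining after one interval: e^(−kτ) = e^(−0.04151 × 15.0) = 0.5366
R = 1 / (1 − 0.5366) = 2.158
Css,max = 40.3 × 2.158 ≈ 87.0 ng/mL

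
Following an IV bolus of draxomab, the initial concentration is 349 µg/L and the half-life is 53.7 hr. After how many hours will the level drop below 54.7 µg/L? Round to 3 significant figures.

144 hours

k = ln 2 / 53.7 = 0.01291 hr⁻¹
C(t) = C₀ e^(−kt)  ⇒  t = ln(C₀/C) / k
t = ln(349/54.7) / 0.01291 = 1.853 / 0.01291 ≈ 144 hours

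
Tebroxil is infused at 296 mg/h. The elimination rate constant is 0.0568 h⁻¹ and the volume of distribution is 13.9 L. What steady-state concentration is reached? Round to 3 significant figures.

CL = k · V = 0.0568 × 13.9 = 0.7895 L/h
Css = rate / CL = 296 / 0.7895 ≈ 375 µg/mL

375 µg/mL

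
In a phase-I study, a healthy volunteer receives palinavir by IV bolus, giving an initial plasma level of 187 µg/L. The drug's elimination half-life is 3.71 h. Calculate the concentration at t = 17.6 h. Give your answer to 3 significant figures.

6.98 µg/L

k = ln 2 / 3.71 = 0.1868 h⁻¹
C(t) = C₀ e^(−kt) = 187 × e^(−0.1868 × 17.6) = 187 × e^(−3.288) = 187 × 0.03732 ≈ 6.98 µg/L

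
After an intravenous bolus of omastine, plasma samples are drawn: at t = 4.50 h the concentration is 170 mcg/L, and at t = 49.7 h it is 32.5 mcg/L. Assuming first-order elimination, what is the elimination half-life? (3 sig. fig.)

18.9 hours

k = ln(C₁/C₂) / (t₂ − t₁) = ln(170/32.5) / (49.7 − 4.50)
  = 1.655 / 45.20 = 0.03661 h⁻¹
t½ = ln 2 / k = ln 2 / 0.03661 ≈ 18.9 hours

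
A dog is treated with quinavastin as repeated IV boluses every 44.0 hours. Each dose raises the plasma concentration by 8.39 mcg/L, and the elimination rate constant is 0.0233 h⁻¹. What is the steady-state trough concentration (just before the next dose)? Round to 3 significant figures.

4.69 mcg/L

Fraction remaining after one interval: e^(−kτ) = e^(−0.02330 × 44.0) = 0.3587
R = 1 / (1 − 0.3587) = 1.559
Css,max = 8.39 × 1.559 = 13.08 mcg/L
Css,min = Css,max × e^(−kτ) = 13.08 × 0.3587 ≈ 4.69 mcg/L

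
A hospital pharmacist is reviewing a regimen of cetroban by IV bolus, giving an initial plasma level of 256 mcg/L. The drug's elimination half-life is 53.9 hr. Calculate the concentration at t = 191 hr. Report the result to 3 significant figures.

22.0 mcg/L

k = ln 2 / 53.9 = 0.01286 hr⁻¹
C(t) = C₀ e^(−kt) = 256 × e^(−0.01286 × 191) = 256 × e^(−2.456) = 256 × 0.08576 ≈ 22.0 mcg/L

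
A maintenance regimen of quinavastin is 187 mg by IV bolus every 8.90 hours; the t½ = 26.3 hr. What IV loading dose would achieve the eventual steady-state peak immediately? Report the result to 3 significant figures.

k = ln 2 / 26.3 = 0.02636 hr⁻¹
Accumulation ratio R = 1 / (1 − e^(−kτ)) = 1 / (1 − e^(−0.02636×8.90)) = 1 / (1 − 0.7909) = 4.783
Loading dose = maintenance dose × R = 187 × 4.783 ≈ 894 mg

894 mg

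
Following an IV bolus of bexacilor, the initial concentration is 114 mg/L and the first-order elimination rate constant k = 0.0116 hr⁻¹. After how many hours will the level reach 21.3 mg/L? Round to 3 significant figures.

145 hours

C(t) = C₀ e^(−kt)  ⇒  t = ln(C₀/C) / k
t = ln(114/21.3) / 0.01160 = 1.677 / 0.01160 ≈ 145 hours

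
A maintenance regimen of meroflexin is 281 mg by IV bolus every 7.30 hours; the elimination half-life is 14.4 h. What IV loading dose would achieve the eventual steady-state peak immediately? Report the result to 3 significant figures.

948 mg

k = ln 2 / 14.4 = 0.04814 h⁻¹
Accumulation ratio R = 1 / (1 − e^(−kτ)) = 1 / (1 − e^(−0.04814×7.30)) = 1 / (1 − 0.7037) = 3.375
Loading dose = maintenance dose × R = 281 × 3.375 ≈ 948 mg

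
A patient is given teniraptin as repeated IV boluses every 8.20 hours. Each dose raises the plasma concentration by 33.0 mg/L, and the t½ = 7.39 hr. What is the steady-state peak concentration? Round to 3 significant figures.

61.5 mg/L

k = ln 2 / 7.39 = 0.09380 hr⁻¹
Fraction remaining after one interval: e^(−kτ) = e^(−0.09380 × 8.20) = 0.4634
R = 1 / (1 − 0.4634) = 1.864
Css,max = 33.0 × 1.864 ≈ 61.5 mg/L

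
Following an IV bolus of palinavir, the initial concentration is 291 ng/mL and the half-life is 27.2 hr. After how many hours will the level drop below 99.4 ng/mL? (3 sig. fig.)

42.2 hours

k = ln 2 / 27.2 = 0.02548 hr⁻¹
C(t) = C₀ e^(−kt)  ⇒  t = ln(C₀/C) / k
t = ln(291/99.4) / 0.02548 = 1.074 / 0.02548 ≈ 42.2 hours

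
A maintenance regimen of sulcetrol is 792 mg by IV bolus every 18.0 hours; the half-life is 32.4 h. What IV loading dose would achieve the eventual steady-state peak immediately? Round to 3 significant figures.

2480 mg

k = ln 2 / 32.4 = 0.02139 h⁻¹
Accumulation ratio R = 1 / (1 − e^(−kτ)) = 1 / (1 − e^(−0.02139×18.0)) = 1 / (1 − 0.6804) = 3.129
Loading dose = maintenance dose × R = 792 × 3.129 ≈ 2480 mg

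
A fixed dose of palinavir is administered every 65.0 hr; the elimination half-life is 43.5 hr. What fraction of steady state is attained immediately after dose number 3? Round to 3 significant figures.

k = ln 2 / 43.5 = 0.01593 hr⁻¹
f_n = 1 − e^(−nkτ) = 1 − e^(−3 × 0.01593 × 65.0) = 1 − e^(−3.107) = 1 − 0.04473 ≈ 0.955

0.955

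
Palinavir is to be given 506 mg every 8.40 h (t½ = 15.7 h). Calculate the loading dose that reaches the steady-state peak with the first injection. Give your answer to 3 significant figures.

1630 mg

k = ln 2 / 15.7 = 0.04415 h⁻¹
Accumulation ratio R = 1 / (1 − e^(−kτ)) = 1 / (1 − e^(−0.04415×8.40)) = 1 / (1 − 0.6901) = 3.227
Loading dose = maintenance dose × R = 506 × 3.227 ≈ 1630 mg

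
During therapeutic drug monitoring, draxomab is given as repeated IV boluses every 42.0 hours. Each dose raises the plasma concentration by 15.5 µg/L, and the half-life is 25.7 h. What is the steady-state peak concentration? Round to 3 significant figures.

22.9 µg/L

k = ln 2 / 25.7 = 0.02697 h⁻¹
Fraction remaining after one interval: e^(−kτ) = e^(−0.02697 × 42.0) = 0.3221
R = 1 / (1 − 0.3221) = 1.475
Css,max = 15.5 × 1.475 ≈ 22.9 µg/L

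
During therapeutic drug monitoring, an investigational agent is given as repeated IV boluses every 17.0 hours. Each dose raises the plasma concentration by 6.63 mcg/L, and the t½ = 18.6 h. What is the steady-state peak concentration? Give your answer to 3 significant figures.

k = ln 2 / 18.6 = 0.03727 h⁻¹
Fraction remaining after one interval: e^(−kτ) = e^(−0.03727 × 17.0) = 0.5307
R = 1 / (1 − 0.5307) = 2.131
Css,max = 6.63 × 2.131 ≈ 14.1 mcg/L

14.1 mcg/L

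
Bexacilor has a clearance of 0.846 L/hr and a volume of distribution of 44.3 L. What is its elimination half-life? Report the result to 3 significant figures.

36.3 hours

k = CL / V = 0.846 / 44.3 = 0.01910 hr⁻¹
t½ = ln 2 / k = ln 2 / 0.01910 ≈ 36.3 hours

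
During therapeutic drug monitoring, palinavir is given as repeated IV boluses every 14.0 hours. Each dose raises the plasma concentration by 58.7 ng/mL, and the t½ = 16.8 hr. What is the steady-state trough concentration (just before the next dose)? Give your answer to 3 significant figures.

k = ln 2 / 16.8 = 0.04126 hr⁻¹
Fraction remaining after one interval: e^(−kτ) = e^(−0.04126 × 14.0) = 0.5612
R = 1 / (1 − 0.5612) = 2.279
Css,max = 58.7 × 2.279 = 133.8 ng/mL
Css,min = Css,max × e^(−kτ) = 133.8 × 0.5612 ≈ 75.1 ng/mL

75.1 ng/mL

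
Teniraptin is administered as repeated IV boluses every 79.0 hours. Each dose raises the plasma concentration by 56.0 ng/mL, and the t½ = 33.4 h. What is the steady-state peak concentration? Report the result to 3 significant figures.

k = ln 2 / 33.4 = 0.02075 h⁻¹
Fraction remaining after one interval: e^(−kτ) = e^(−0.02075 × 79.0) = 0.1941
R = 1 / (1 − 0.1941) = 1.241
Css,max = 56.0 × 1.241 ≈ 69.5 ng/mL

69.5 ng/mL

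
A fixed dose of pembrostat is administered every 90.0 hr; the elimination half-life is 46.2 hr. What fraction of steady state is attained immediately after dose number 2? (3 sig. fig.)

k = ln 2 / 46.2 = 0.01500 hr⁻¹
f_n = 1 − e^(−nkτ) = 1 − e^(−2 × 0.01500 × 90.0) = 1 − e^(−2.701) = 1 − 0.06717 ≈ 0.933

0.933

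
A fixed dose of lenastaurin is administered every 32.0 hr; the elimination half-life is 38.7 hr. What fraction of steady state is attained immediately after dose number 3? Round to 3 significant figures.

0.821

k = ln 2 / 38.7 = 0.01791 hr⁻¹
f_n = 1 − e^(−nkτ) = 1 − e^(−3 × 0.01791 × 32.0) = 1 − e^(−1.719) = 1 − 0.1792 ≈ 0.821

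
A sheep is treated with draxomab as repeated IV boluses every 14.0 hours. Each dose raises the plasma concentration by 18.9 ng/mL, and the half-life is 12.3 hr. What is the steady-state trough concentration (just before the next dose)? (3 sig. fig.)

k = ln 2 / 12.3 = 0.05635 hr⁻¹
Fraction remaining after one interval: e^(−kτ) = e^(−0.05635 × 14.0) = 0.4543
R = 1 / (1 − 0.4543) = 1.833
Css,max = 18.9 × 1.833 = 34.64 ng/mL
Css,min = Css,max × e^(−kτ) = 34.64 × 0.4543 ≈ 15.7 ng/mL

15.7 ng/mL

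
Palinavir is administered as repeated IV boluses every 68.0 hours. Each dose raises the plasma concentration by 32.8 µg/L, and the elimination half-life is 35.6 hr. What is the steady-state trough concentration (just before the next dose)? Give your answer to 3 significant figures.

k = ln 2 / 35.6 = 0.01947 hr⁻¹
Fraction remaining after one interval: e^(−kτ) = e^(−0.01947 × 68.0) = 0.2661
R = 1 / (1 − 0.2661) = 1.363
Css,max = 32.8 × 1.363 = 44.69 µg/L
Css,min = Css,max × e^(−kτ) = 44.69 × 0.2661 ≈ 11.9 µg/L

11.9 µg/L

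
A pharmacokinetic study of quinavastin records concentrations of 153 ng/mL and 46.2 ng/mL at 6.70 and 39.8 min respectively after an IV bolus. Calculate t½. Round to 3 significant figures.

k = ln(C₁/C₂) / (t₂ − t₁) = ln(153/46.2) / (39.8 − 6.70)
  = 1.197 / 33.10 = 0.03618 min⁻¹
t½ = ln 2 / k = ln 2 / 0.03618 ≈ 19.2 minutes

19.2 minutes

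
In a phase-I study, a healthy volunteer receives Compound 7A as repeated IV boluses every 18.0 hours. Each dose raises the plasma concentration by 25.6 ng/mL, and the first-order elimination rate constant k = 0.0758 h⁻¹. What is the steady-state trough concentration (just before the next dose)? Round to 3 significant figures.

Fraction remaining after one interval: e^(−kτ) = e^(−0.07580 × 18.0) = 0.2555
R = 1 / (1 − 0.2555) = 1.343
Css,max = 25.6 × 1.343 = 34.39 ng/mL
Css,min = Css,max × e^(−kτ) = 34.39 × 0.2555 ≈ 8.79 ng/mL

8.79 ng/mL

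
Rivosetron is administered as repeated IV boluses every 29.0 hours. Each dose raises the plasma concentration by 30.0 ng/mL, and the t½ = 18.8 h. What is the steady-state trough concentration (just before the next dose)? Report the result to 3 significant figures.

k = ln 2 / 18.8 = 0.03687 h⁻¹
Fraction remaining after one interval: e^(−kτ) = e^(−0.03687 × 29.0) = 0.3433
R = 1 / (1 − 0.3433) = 1.523
Css,max = 30.0 × 1.523 = 45.68 ng/mL
Css,min = Css,max × e^(−kτ) = 45.68 × 0.3433 ≈ 15.7 ng/mL

15.7 ng/mL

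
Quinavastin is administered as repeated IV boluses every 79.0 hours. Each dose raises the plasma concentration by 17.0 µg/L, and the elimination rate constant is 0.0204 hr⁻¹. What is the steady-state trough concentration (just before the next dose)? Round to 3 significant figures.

4.24 µg/L

Fraction remaining after one interval: e^(−kτ) = e^(−0.02040 × 79.0) = 0.1996
R = 1 / (1 − 0.1996) = 1.249
Css,max = 17.0 × 1.249 = 21.24 µg/L
Css,min = Css,max × e^(−kτ) = 21.24 × 0.1996 ≈ 4.24 µg/L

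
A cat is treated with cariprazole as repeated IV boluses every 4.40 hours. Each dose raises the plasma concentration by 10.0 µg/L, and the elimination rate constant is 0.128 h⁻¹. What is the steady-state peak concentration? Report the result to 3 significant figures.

Fraction remaining after one interval: e^(−kτ) = e^(−0.1280 × 4.40) = 0.5694
R = 1 / (1 − 0.5694) = 2.322
Css,max = 10.0 × 2.322 ≈ 23.2 µg/L

23.2 µg/L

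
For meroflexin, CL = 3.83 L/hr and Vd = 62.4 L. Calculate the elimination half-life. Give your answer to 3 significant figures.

k = CL / V = 3.83 / 62.4 = 0.06138 hr⁻¹
t½ = ln 2 / k = ln 2 / 0.06138 ≈ 11.3 hours

11.3 hours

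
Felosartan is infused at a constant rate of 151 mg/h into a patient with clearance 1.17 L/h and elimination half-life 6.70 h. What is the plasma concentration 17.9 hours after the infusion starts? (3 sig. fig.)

109 mg/L

Css = rate / CL = 151 / 1.17 = 129.1 mg/L
k = ln 2 / 6.70 = 0.1035 h⁻¹
C(t) = Css (1 − e^(−kt)) = 129.1 × (1 − e^(−1.852)) = 129.1 × 0.8431 ≈ 109 mg/L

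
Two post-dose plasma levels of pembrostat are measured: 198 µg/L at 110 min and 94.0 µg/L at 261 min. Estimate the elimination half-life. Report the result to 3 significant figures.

k = ln(C₁/C₂) / (t₂ − t₁) = ln(198/94.0) / (261 − 110)
  = 0.7450 / 151.0 = 0.004934 min⁻¹
t½ = ln 2 / k = ln 2 / 0.004934 ≈ 140 minutes

140 minutes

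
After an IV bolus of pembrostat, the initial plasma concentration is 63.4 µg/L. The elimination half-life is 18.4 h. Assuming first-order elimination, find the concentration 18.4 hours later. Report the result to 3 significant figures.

31.7 µg/L

k = ln 2 / 18.4 = 0.03767 h⁻¹
18.4 h is 1.000 half-lives, so C = 63.4 × (1/2)^1.000 = 63.4 × 0.5000 ≈ 31.7 µg/L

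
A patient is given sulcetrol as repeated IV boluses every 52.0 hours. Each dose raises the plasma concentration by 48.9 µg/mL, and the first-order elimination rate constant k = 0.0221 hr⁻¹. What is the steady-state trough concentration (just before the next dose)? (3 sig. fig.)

22.7 µg/mL

Fraction remaining after one interval: e^(−kτ) = e^(−0.02210 × 52.0) = 0.3169
R = 1 / (1 − 0.3169) = 1.464
Css,max = 48.9 × 1.464 = 71.58 µg/mL
Css,min = Css,max × e^(−kτ) = 71.58 × 0.3169 ≈ 22.7 µg/mL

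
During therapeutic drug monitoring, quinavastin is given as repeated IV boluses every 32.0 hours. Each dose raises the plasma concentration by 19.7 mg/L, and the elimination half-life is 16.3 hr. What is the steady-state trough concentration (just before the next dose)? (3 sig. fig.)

6.79 mg/L

k = ln 2 / 16.3 = 0.04252 hr⁻¹
Fraction remaining after one interval: e^(−kτ) = e^(−0.04252 × 32.0) = 0.2565
R = 1 / (1 − 0.2565) = 1.345
Css,max = 19.7 × 1.345 = 26.49 mg/L
Css,min = Css,max × e^(−kτ) = 26.49 × 0.2565 ≈ 6.79 mg/L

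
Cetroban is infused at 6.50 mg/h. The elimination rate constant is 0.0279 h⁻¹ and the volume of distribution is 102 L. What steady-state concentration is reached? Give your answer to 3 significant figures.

CL = k · V = 0.0279 × 102 = 2.846 L/h
Css = rate / CL = 6.50 / 2.846 ≈ 2.28 µg/mL

2.28 µg/mL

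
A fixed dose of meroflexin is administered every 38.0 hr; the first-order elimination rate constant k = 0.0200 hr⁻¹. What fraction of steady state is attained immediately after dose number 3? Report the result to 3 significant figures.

0.898

f_n = 1 − e^(−nkτ) = 1 − e^(−3 × 0.02000 × 38.0) = 1 − e^(−2.280) = 1 − 0.1023 ≈ 0.898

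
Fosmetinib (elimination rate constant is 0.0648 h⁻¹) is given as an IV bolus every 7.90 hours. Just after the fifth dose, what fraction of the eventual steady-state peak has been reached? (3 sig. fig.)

0.923

f_n = 1 − e^(−nkτ) = 1 − e^(−5 × 0.06480 × 7.90) = 1 − e^(−2.560) = 1 − 0.07734 ≈ 0.923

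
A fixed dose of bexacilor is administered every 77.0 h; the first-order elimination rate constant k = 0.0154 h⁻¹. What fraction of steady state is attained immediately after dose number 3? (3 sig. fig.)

f_n = 1 − e^(−nkτ) = 1 − e^(−3 × 0.01540 × 77.0) = 1 − e^(−3.557) = 1 − 0.02851 ≈ 0.971

0.971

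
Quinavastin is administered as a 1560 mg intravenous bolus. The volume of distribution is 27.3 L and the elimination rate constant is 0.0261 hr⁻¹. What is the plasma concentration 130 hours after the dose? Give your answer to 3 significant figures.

1.92 mg/L

C₀ = dose / V = 1560 / 27.3 = 57.14 mg/L
C(t) = C₀ e^(−kt) = 57.14 × e^(−0.02610 × 130) = 57.14 × e^(−3.393) = 57.14 × 0.03361 ≈ 1.92 mg/L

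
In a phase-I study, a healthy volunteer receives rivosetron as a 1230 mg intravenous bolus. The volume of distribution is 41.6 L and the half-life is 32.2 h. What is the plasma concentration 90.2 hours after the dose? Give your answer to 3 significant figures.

4.24 µg/mL

C₀ = dose / V = 1230 / 41.6 = 29.57 µg/mL
k = ln 2 / 32.2 = 0.02153 h⁻¹
C(t) = C₀ e^(−kt) = 29.57 × e^(−0.02153 × 90.2) = 29.57 × e^(−1.942) = 29.57 × 0.1435 ≈ 4.24 µg/mL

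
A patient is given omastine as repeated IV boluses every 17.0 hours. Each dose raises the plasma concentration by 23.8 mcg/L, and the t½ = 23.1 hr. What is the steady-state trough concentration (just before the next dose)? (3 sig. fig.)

k = ln 2 / 23.1 = 0.03001 hr⁻¹
Fraction remaining after one interval: e^(−kτ) = e^(−0.03001 × 17.0) = 0.6004
R = 1 / (1 − 0.6004) = 2.503
Css,max = 23.8 × 2.503 = 59.56 mcg/L
Css,min = Css,max × e^(−kτ) = 59.56 × 0.6004 ≈ 35.8 mcg/L

35.8 mcg/L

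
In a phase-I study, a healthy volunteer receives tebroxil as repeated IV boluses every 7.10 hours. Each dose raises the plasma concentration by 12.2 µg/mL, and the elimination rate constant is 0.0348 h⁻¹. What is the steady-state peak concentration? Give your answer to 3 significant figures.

Fraction remaining after one interval: e^(−kτ) = e^(−0.03480 × 7.10) = 0.7811
R = 1 / (1 − 0.7811) = 4.568
Css,max = 12.2 × 4.568 ≈ 55.7 µg/mL

55.7 µg/mL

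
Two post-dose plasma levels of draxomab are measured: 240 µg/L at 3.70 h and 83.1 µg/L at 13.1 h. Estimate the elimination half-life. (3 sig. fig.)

k = ln(C₁/C₂) / (t₂ − t₁) = ln(240/83.1) / (13.1 − 3.70)
  = 1.061 / 9.400 = 0.1128 h⁻¹
t½ = ln 2 / k = ln 2 / 0.1128 ≈ 6.14 hours

6.14 hours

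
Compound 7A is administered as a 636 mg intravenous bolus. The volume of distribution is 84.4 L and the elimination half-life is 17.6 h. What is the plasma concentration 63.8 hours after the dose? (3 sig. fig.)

0.611 µg/mL

C₀ = dose / V = 636 / 84.4 = 7.536 µg/mL
k = ln 2 / 17.6 = 0.03938 h⁻¹
C(t) = C₀ e^(−kt) = 7.536 × e^(−0.03938 × 63.8) = 7.536 × e^(−2.513) = 7.536 × 0.08105 ≈ 0.611 µg/mL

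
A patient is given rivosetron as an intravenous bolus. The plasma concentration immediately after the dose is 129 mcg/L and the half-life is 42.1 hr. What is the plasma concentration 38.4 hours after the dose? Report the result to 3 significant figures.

k = ln 2 / 42.1 = 0.01646 hr⁻¹
C(t) = C₀ e^(−kt) = 129 × e^(−0.01646 × 38.4) = 129 × e^(−0.6322) = 129 × 0.5314 ≈ 68.6 mcg/L

68.6 mcg/L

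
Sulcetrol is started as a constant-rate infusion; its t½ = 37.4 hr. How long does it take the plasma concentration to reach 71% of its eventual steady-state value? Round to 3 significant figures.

66.8 hours

k = ln 2 / 37.4 = 0.01853 hr⁻¹
f = 1 − e^(−kt)  ⇒  t = −ln(1 − f) / k
t = −ln(1 − 0.71) / 0.01853 = 1.238 / 0.01853 ≈ 66.8 hours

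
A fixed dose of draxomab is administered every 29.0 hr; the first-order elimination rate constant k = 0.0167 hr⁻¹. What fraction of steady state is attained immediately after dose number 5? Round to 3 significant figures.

0.911

f_n = 1 − e^(−nkτ) = 1 − e^(−5 × 0.01670 × 29.0) = 1 − e^(−2.421) = 1 − 0.08879 ≈ 0.911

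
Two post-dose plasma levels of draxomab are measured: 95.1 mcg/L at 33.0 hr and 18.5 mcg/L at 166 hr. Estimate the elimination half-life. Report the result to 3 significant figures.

56.3 hours

k = ln(C₁/C₂) / (t₂ − t₁) = ln(95.1/18.5) / (166 − 33.0)
  = 1.637 / 133.0 = 0.01231 hr⁻¹
t½ = ln 2 / k = ln 2 / 0.01231 ≈ 56.3 hours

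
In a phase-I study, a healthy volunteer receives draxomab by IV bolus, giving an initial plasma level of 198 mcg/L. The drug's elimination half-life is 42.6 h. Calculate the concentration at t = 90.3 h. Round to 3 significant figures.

45.6 mcg/L

k = ln 2 / 42.6 = 0.01627 h⁻¹
C(t) = C₀ e^(−kt) = 198 × e^(−0.01627 × 90.3) = 198 × e^(−1.469) = 198 × 0.2301 ≈ 45.6 mcg/L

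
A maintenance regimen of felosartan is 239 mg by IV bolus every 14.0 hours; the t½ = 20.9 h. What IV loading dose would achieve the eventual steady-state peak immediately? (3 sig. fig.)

k = ln 2 / 20.9 = 0.03316 h⁻¹
Accumulation ratio R = 1 / (1 − e^(−kτ)) = 1 / (1 − e^(−0.03316×14.0)) = 1 / (1 − 0.6286) = 2.692
Loading dose = maintenance dose × R = 239 × 2.692 ≈ 643 mg

643 mg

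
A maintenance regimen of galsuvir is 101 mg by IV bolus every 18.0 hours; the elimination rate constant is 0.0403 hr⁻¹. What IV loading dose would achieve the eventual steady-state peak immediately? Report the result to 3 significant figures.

Accumulation ratio R = 1 / (1 − e^(−kτ)) = 1 / (1 − e^(−0.04030×18.0)) = 1 / (1 − 0.4841) = 1.938
Loading dose = maintenance dose × R = 101 × 1.938 ≈ 196 mg

196 mg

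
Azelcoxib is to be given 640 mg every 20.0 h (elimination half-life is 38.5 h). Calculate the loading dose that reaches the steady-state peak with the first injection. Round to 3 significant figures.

2120 mg

k = ln 2 / 38.5 = 0.01800 h⁻¹
Accumulation ratio R = 1 / (1 − e^(−kτ)) = 1 / (1 − e^(−0.01800×20.0)) = 1 / (1 − 0.6976) = 3.307
Loading dose = maintenance dose × R = 640 × 3.307 ≈ 2120 mg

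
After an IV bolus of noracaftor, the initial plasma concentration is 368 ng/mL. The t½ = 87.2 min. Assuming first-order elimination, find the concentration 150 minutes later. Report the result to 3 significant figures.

k = ln 2 / 87.2 = 0.007949 min⁻¹
C(t) = C₀ e^(−kt) = 368 × e^(−0.007949 × 150) = 368 × e^(−1.192) = 368 × 0.3035 ≈ 112 ng/mL

112 ng/mL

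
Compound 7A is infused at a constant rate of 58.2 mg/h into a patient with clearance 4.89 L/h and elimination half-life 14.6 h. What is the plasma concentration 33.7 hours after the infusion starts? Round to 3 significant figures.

9.50 µg/mL

Css = rate / CL = 58.2 / 4.89 = 11.90 µg/mL
k = ln 2 / 14.6 = 0.04748 h⁻¹
C(t) = Css (1 − e^(−kt)) = 11.90 × (1 − e^(−1.600)) = 11.90 × 0.7981 ≈ 9.50 µg/mL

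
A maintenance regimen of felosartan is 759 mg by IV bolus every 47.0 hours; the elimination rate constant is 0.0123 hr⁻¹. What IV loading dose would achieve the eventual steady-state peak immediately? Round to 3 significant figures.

Accumulation ratio R = 1 / (1 − e^(−kτ)) = 1 / (1 − e^(−0.01230×47.0)) = 1 / (1 − 0.5610) = 2.278
Loading dose = maintenance dose × R = 759 × 2.278 ≈ 1730 mg

1730 mg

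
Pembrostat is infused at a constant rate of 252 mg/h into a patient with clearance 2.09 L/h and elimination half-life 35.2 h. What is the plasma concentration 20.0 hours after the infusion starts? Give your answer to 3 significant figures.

39.3 µg/mL

Css = rate / CL = 252 / 2.09 = 120.6 µg/mL
k = ln 2 / 35.2 = 0.01969 h⁻¹
C(t) = Css (1 − e^(−kt)) = 120.6 × (1 − e^(−0.3938)) = 120.6 × 0.3255 ≈ 39.3 µg/mL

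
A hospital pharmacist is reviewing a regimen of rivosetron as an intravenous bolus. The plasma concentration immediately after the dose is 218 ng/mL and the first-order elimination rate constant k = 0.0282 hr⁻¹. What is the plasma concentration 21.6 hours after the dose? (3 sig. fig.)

C(t) = C₀ e^(−kt) = 218 × e^(−0.02820 × 21.6) = 218 × e^(−0.6091) = 218 × 0.5438 ≈ 119 ng/mL

119 ng/mL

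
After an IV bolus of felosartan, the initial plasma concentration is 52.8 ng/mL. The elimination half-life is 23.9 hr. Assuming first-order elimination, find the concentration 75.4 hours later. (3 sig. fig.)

5.93 ng/mL

k = ln 2 / 23.9 = 0.02900 hr⁻¹
C(t) = C₀ e^(−kt) = 52.8 × e^(−0.02900 × 75.4) = 52.8 × e^(−2.187) = 52.8 × 0.1123 ≈ 5.93 ng/mL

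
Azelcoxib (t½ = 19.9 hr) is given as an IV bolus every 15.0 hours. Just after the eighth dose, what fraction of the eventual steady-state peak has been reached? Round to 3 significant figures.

k = ln 2 / 19.9 = 0.03483 hr⁻¹
f_n = 1 − e^(−nkτ) = 1 − e^(−8 × 0.03483 × 15.0) = 1 − e^(−4.180) = 1 − 0.01530 ≈ 0.985

0.985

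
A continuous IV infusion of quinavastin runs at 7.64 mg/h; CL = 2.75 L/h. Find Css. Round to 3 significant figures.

2.78 µg/mL

Css = infusion rate / CL = 7.64 / 2.75 ≈ 2.78 µg/mL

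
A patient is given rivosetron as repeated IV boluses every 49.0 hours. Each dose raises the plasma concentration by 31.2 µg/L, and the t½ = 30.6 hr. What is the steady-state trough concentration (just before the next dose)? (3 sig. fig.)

k = ln 2 / 30.6 = 0.02265 hr⁻¹
Fraction remaining after one interval: e^(−kτ) = e^(−0.02265 × 49.0) = 0.3296
R = 1 / (1 − 0.3296) = 1.492
Css,max = 31.2 × 1.492 = 46.54 µg/L
Css,min = Css,max × e^(−kτ) = 46.54 × 0.3296 ≈ 15.3 µg/L

15.3 µg/L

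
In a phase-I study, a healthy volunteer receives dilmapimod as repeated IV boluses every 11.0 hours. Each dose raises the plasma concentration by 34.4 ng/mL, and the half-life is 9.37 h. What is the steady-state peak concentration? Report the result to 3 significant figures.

61.8 ng/mL

k = ln 2 / 9.37 = 0.07398 h⁻¹
Fraction remaining after one interval: e^(−kτ) = e^(−0.07398 × 11.0) = 0.4432
R = 1 / (1 − 0.4432) = 1.796
Css,max = 34.4 × 1.796 ≈ 61.8 ng/mL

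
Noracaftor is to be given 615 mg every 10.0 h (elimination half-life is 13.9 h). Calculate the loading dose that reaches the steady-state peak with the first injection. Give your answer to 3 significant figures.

k = ln 2 / 13.9 = 0.04987 h⁻¹
Accumulation ratio R = 1 / (1 − e^(−kτ)) = 1 / (1 − e^(−0.04987×10.0)) = 1 / (1 − 0.6073) = 2.547
Loading dose = maintenance dose × R = 615 × 2.547 ≈ 1570 mg

1570 mg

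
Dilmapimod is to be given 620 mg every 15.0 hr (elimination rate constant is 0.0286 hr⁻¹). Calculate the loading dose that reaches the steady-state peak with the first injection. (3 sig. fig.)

Accumulation ratio R = 1 / (1 − e^(−kτ)) = 1 / (1 − e^(−0.02860×15.0)) = 1 / (1 − 0.6512) = 2.867
Loading dose = maintenance dose × R = 620 × 2.867 ≈ 1780 mg

1780 mg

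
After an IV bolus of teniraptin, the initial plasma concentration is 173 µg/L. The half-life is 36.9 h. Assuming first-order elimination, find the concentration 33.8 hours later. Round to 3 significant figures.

k = ln 2 / 36.9 = 0.01878 h⁻¹
C(t) = C₀ e^(−kt) = 173 × e^(−0.01878 × 33.8) = 173 × e^(−0.6349) = 173 × 0.5300 ≈ 91.7 µg/L

91.7 µg/L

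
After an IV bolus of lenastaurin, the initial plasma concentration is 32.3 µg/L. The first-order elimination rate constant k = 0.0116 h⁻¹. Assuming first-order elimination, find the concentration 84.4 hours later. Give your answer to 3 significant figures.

C(t) = C₀ e^(−kt) = 32.3 × e^(−0.01160 × 84.4) = 32.3 × e^(−0.9790) = 32.3 × 0.3757 ≈ 12.1 µg/L

12.1 µg/L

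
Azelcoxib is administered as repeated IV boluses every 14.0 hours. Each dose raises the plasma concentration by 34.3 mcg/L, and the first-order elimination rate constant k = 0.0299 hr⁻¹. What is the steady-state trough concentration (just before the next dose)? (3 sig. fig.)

Fraction remaining after one interval: e^(−kτ) = e^(−0.02990 × 14.0) = 0.6580
R = 1 / (1 − 0.6580) = 2.924
Css,max = 34.3 × 2.924 = 100.3 mcg/L
Css,min = Css,max × e^(−kτ) = 100.3 × 0.6580 ≈ 66.0 mcg/L

66.0 mcg/L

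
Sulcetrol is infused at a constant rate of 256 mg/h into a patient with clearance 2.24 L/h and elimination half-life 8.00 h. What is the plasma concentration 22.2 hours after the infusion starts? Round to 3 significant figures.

97.6 mg/L

Css = rate / CL = 256 / 2.24 = 114.3 mg/L
k = ln 2 / 8.00 = 0.08664 h⁻¹
C(t) = Css (1 − e^(−kt)) = 114.3 × (1 − e^(−1.923)) = 114.3 × 0.8539 ≈ 97.6 mg/L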